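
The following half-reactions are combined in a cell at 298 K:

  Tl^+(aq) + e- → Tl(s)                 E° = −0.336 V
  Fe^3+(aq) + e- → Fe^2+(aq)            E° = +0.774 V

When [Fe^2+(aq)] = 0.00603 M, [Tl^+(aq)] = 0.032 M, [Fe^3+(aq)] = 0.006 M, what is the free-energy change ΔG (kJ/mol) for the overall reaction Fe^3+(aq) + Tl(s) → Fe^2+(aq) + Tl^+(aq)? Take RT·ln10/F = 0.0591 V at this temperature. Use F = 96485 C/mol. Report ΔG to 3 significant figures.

−116 kJ/mol

The standard cell potential is +0.774 − (−0.336) = +1.110 V, with n = 1 electron in the balanced equation.
Here Q = ([Fe^2+(aq)]·[Tl^+(aq)]) / [Fe^3+(aq)] = 0.0322 (log Q = −1.493), giving E = +1.110 − (0.0591/1)·(−1.493) = +1.1982 V.
Then ΔG = −nFE = −1 × 96485 × +1.1982 J/mol = −116 kJ/mol.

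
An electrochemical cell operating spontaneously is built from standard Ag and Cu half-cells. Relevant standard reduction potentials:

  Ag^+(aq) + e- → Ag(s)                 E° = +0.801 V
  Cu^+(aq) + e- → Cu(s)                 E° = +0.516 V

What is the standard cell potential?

+0.285 V

The Ag⁺/Ag couple has the higher E°, so Ag ion is reduced (cathode) and Cu is oxidized (anode).
E°cell = E°(cathode) − E°(anode) = +0.801 − (+0.516) = +0.285 V.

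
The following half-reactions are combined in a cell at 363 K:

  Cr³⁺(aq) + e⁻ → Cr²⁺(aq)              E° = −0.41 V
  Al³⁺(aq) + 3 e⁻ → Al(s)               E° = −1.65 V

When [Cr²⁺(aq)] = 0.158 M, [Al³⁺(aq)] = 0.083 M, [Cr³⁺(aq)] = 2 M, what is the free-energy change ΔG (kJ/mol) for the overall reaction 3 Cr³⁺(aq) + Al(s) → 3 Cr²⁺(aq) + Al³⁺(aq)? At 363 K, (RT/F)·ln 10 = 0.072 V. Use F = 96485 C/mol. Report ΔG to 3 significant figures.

E°cell = −0.41 − (−1.65) = +1.24 V; the balanced reaction transfers n = 3 electrons.
The reaction quotient is ([Cr²⁺(aq)]^3·[Al³⁺(aq)]) / [Cr³⁺(aq)]^3 = 4.09×10^−5; by Nernst, E = +1.24 − (0.072/3)(−4.388) = +1.3453 V.
Finally ΔG = −nFE = −(3)(96485 C/mol)(+1.3453 V) = −389 kJ/mol.

−389 kJ/mol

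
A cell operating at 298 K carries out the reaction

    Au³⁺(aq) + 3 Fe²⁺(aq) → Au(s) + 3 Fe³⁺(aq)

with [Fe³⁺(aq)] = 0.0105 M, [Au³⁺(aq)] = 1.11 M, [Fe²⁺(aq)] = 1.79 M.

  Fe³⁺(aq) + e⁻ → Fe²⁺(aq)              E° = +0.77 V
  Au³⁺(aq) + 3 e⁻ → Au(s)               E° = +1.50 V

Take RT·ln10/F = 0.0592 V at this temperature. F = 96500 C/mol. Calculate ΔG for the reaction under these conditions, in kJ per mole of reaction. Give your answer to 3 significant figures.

−250 kJ/mol

With Au³⁺/Au reduced at the cathode, E°cell = +1.50 − (+0.77) = +0.73 V and n = 3.
Here Q = [Fe³⁺(aq)]^3 / ([Au³⁺(aq)]·[Fe²⁺(aq)]^3) = 1.82×10^−7 (log Q = −6.740), giving E = +0.73 − (0.0592/3)·(−6.740) = +0.8630 V.
Finally ΔG = −nFE = −(3)(96500 C/mol)(+0.8630 V) = −250 kJ/mol.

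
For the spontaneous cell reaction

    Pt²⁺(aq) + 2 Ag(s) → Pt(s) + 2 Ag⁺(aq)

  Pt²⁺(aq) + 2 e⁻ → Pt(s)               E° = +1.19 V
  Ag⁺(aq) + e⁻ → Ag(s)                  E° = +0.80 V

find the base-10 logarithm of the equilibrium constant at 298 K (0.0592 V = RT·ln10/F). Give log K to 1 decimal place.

The Pt²⁺/Pt couple is reduced (cathode); E°cell = +1.19 − (+0.80) = +0.39 V with n = 2.
At equilibrium E = 0, so log K = nE°cell / 0.0592 = (2)(+0.39) / 0.0592 = 13.2.

log K = 13.2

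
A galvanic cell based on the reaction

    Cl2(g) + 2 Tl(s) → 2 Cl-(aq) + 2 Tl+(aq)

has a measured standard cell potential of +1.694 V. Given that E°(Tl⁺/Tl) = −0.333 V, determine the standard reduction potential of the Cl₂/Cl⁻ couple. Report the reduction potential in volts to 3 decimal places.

+1.361 V

In the reaction as written the Cl₂/Cl⁻ couple is reduced (cathode) and Tl⁺/Tl is oxidized (anode), so E°cell = E°(Cl₂/Cl⁻) − E°(Tl⁺/Tl).
E°(Cl₂/Cl⁻) = E°cell + E°(anode) = +1.694 + (−0.333) = +1.361 V.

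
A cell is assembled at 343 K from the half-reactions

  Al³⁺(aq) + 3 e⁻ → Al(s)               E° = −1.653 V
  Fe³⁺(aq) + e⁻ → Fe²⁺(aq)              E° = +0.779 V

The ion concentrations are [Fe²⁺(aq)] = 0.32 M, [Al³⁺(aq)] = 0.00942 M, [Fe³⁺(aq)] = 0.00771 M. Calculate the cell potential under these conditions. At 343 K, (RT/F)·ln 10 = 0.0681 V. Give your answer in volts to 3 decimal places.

+2.368 V

The Fe³⁺/Fe²⁺ couple has the more positive E°, so it is the cathode; Al³⁺/Al is the anode.
The standard potential is +0.779 − (−1.653) = +2.432 V and the balanced reaction transfers n = 3 electrons.
Balancing gives 3 Fe³⁺(aq) + Al(s) → 3 Fe²⁺(aq) + Al³⁺(aq); hence Q = ([Fe²⁺(aq)]^3·[Al³⁺(aq)]) / [Fe³⁺(aq)]^3 = 674 (log Q = 2.828).
Applying E = E° − (RT ln10/nF)·log Q gives +2.432 − (0.0681/3)(2.828) = +2.368 V.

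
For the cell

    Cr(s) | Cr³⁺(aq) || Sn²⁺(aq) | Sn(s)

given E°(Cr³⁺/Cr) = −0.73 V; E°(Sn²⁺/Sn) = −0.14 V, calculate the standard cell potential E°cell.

By convention the left-hand electrode in cell notation is the anode (oxidation) and the right-hand electrode is the cathode (reduction).
E°cell = E°(right) − E°(left) = −0.14 − (−0.73) = +0.59 V.

+0.59 V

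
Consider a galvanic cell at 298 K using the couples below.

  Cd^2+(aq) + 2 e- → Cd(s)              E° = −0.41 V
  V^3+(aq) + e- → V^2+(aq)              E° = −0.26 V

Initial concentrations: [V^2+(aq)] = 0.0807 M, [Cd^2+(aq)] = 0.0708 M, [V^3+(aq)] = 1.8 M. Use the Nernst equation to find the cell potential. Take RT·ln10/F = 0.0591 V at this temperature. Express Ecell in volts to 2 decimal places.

V³⁺/V²⁺ is reduced (cathode, E° = −0.26 V) and Cd²⁺/Cd is oxidized (anode).
E°cell = −0.26 − (−0.41) = +0.15 V, with n = 2 electrons transferred.
Balancing gives 2 V^3+(aq) + Cd(s) → 2 V^2+(aq) + Cd^2+(aq); hence Q = ([V^2+(aq)]^2·[Cd^2+(aq)]) / [V^3+(aq)]^2 = 0.000142 (log Q = −3.847).
By the Nernst equation, E = +0.15 − (0.0591/2)·(−3.847) = +0.26 V.

+0.26 V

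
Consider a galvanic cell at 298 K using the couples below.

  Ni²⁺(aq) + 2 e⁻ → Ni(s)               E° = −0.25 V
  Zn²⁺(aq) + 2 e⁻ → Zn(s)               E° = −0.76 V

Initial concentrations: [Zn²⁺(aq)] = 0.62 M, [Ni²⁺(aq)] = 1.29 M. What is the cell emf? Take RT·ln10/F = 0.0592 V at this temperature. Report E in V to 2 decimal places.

+0.52 V

Since E°(Ni²⁺/Ni) > E°(Zn²⁺/Zn), Ni²⁺/Ni serves as the cathode.
The standard potential is −0.25 − (−0.76) = +0.51 V and the balanced reaction transfers n = 2 electrons.
Balancing gives Ni²⁺(aq) + Zn(s) → Ni(s) + Zn²⁺(aq); hence Q = [Zn²⁺(aq)] / [Ni²⁺(aq)] = 0.481 (log Q = −0.318).
E = E° − (0.0592/n)·log Q = +0.51 − (0.0592/2)(−0.318) = +0.52 V.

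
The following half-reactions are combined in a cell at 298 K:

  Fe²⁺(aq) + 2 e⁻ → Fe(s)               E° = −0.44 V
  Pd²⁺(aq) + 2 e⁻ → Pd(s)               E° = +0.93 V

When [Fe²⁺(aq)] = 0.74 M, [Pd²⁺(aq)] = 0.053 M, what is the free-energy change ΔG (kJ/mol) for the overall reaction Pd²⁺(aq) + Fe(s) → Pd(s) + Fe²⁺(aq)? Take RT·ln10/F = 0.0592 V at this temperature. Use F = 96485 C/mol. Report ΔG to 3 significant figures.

−258 kJ/mol

E°cell = +0.93 − (−0.44) = +1.37 V; the balanced reaction transfers n = 2 electrons.
The reaction quotient is [Fe²⁺(aq)] / [Pd²⁺(aq)] = 14; by Nernst, E = +1.37 − (0.0592/2)(1.145) = +1.3361 V.
Finally ΔG = −nFE = −(2)(96485 C/mol)(+1.3361 V) = −258 kJ/mol.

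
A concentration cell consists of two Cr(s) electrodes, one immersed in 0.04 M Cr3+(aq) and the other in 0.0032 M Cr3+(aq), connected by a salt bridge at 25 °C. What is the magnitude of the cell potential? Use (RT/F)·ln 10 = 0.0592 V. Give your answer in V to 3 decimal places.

For a concentration cell E°cell = 0, since both electrodes use the same couple.
The compartment with the higher Cr3+(aq) concentration (0.04 M) acts as the cathode; ions are reduced there and produced at the dilute (0.0032 M) anode.
With n = 3, Ecell = −(0.0592/3)·log([dilute]/[conc]) = −(0.0592/3)·log(0.0032/0.04) = +0.022 V.

0.022 V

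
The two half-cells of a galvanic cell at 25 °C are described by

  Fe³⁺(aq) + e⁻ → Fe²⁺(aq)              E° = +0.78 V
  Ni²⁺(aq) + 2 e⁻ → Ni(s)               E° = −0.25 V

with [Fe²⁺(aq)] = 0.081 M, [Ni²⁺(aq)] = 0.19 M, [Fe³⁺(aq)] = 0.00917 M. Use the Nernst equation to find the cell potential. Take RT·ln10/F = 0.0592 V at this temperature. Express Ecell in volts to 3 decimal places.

+0.995 V

The Fe³⁺/Fe²⁺ couple has the more positive E°, so it is the cathode; Ni²⁺/Ni is the anode.
E°cell = E°cat − E°an = +0.78 − (−0.25) = +1.03 V; n = 2.
For the overall reaction 2 Fe³⁺(aq) + Ni(s) → 2 Fe²⁺(aq) + Ni²⁺(aq), Q = ([Fe²⁺(aq)]^2·[Ni²⁺(aq)]) / [Fe³⁺(aq)]^2 = 14.8, giving log Q = 1.171.
By the Nernst equation, E = +1.03 − (0.0592/2)·(1.171) = +0.995 V.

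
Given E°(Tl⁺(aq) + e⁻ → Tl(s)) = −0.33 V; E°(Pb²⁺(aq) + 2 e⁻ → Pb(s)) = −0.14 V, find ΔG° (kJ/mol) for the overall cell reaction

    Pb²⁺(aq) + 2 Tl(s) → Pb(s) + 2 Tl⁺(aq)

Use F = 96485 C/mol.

−36.7 kJ/mol

In the reaction as written Pb²⁺(aq) is reduced, so the Pb²⁺/Pb couple is the cathode and Tl⁺/Tl is the anode.
E°cell = −0.14 − (−0.33) = +0.19 V; balancing electrons gives n = 2.
ΔG° = −nFE°cell = −(2)(96485)(+0.19) J/mol = −36.7 kJ/mol.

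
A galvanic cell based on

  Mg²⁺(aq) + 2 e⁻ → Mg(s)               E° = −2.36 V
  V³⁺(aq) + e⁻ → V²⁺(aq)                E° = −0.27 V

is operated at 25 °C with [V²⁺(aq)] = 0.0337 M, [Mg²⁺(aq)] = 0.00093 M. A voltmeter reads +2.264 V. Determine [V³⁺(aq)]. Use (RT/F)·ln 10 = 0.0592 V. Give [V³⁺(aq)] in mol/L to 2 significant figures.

0.89 M

With V³⁺/V²⁺ at the cathode and Mg²⁺/Mg at the anode, E°cell = −0.27 − (−2.36) = +2.09 V (n = 2).
Since E = E° − (0.0592/n)·log Q, log Q = n(E° − E)/0.0592 = −5.878.
The balanced reaction is 2 V³⁺(aq) + Mg(s) → 2 V²⁺(aq) + Mg²⁺(aq), so Q = ([V²⁺(aq)]^2·[Mg²⁺(aq)]) / [V³⁺(aq)]^2.
Solving for the unknown gives log [V³⁺(aq)] = −0.049, so [V³⁺(aq)] ≈ 0.89 M.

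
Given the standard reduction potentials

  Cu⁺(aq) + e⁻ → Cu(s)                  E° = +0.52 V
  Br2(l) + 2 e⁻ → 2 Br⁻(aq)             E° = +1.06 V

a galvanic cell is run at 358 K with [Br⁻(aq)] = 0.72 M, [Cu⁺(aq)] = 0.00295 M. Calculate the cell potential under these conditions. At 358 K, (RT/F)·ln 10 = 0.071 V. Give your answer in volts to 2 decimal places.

Since E°(Br₂/Br⁻) > E°(Cu⁺/Cu), Br₂/Br⁻ serves as the cathode.
The standard potential is +1.06 − (+0.52) = +0.54 V and the balanced reaction transfers n = 2 electrons.
For the overall reaction Br2(l) + 2 Cu(s) → 2 Br⁻(aq) + 2 Cu⁺(aq), Q = [Br⁻(aq)]^2·[Cu⁺(aq)]^2 = 4.51×10^−6, giving log Q = −5.346.
Applying E = E° − (RT ln10/nF)·log Q gives +0.54 − (0.071/2)(−5.346) = +0.73 V.

+0.73 V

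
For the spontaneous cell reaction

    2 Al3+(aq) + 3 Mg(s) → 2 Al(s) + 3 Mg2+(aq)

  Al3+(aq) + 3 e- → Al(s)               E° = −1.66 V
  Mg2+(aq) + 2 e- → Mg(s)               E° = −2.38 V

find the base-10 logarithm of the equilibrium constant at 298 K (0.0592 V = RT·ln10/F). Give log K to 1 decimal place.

log K = 73.0

The Al³⁺/Al couple is reduced (cathode); E°cell = −1.66 − (−2.38) = +0.72 V with n = 6.
At equilibrium E = 0, so log K = nE°cell / 0.0592 = (6)(+0.72) / 0.0592 = 73.0.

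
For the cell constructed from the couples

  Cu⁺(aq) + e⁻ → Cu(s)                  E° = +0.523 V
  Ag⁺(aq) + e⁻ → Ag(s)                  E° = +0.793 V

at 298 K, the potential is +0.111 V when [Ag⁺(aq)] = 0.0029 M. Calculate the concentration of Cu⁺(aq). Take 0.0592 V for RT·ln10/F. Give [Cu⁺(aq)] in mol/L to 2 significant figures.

1.4 M

With Ag⁺/Ag at the cathode and Cu⁺/Cu at the anode, E°cell = +0.793 − (+0.523) = +0.270 V (n = 1).
Since E = E° − (0.0592/n)·log Q, log Q = n(E° − E)/0.0592 = 2.686.
Balancing electrons gives Ag⁺(aq) + Cu(s) → Ag(s) + Cu⁺(aq); thus Q = [Cu⁺(aq)] / [Ag⁺(aq)].
Isolating [Cu⁺(aq)] in Q = 10^{2.686} yields log [Cu⁺(aq)] = 0.148, i.e. 1.4 M.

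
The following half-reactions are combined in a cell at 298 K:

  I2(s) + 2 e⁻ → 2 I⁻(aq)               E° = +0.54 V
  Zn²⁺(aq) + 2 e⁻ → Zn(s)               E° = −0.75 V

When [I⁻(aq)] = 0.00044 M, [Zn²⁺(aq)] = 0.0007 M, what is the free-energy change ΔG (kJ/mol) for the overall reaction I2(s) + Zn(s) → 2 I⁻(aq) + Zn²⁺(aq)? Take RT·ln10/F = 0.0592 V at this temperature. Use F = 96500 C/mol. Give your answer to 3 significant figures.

−305 kJ/mol

E°cell = +0.54 − (−0.75) = +1.29 V; the balanced reaction transfers n = 2 electrons.
The reaction quotient is [I⁻(aq)]^2·[Zn²⁺(aq)] = 1.36×10^−10; by Nernst, E = +1.29 − (0.0592/2)(−9.868) = +1.5821 V.
Then ΔG = −nFE = −2 × 96500 × +1.5821 J/mol = −305 kJ/mol.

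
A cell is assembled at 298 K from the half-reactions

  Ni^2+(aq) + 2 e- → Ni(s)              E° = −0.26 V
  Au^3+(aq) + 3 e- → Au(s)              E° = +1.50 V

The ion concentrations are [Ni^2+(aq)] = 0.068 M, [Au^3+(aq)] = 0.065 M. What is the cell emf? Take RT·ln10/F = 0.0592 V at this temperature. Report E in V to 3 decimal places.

Au³⁺/Au is reduced (cathode, E° = +1.50 V) and Ni²⁺/Ni is oxidized (anode).
E°cell = E°cat − E°an = +1.50 − (−0.26) = +1.76 V; n = 6.
The balanced reaction is 2 Au^3+(aq) + 3 Ni(s) → 2 Au(s) + 3 Ni^2+(aq), so Q = [Ni^2+(aq)]^3 / [Au^3+(aq)]^2 = 0.0744 and log Q = −1.128.
Applying E = E° − (RT ln10/nF)·log Q gives +1.76 − (0.0592/6)(−1.128) = +1.771 V.

+1.771 V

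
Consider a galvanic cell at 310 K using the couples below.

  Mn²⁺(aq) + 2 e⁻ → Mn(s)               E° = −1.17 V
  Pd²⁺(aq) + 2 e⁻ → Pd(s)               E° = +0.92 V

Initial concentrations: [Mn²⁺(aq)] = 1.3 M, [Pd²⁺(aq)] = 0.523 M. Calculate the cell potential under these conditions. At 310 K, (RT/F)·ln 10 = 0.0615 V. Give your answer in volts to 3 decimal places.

Pd²⁺/Pd is reduced (cathode, E° = +0.92 V) and Mn²⁺/Mn is oxidized (anode).
E°cell = E°cat − E°an = +0.92 − (−1.17) = +2.09 V; n = 2.
For the overall reaction Pd²⁺(aq) + Mn(s) → Pd(s) + Mn²⁺(aq), Q = [Mn²⁺(aq)] / [Pd²⁺(aq)] = 2.49, giving log Q = 0.395.
By the Nernst equation, E = +2.09 − (0.0615/2)·(0.395) = +2.078 V.

+2.078 V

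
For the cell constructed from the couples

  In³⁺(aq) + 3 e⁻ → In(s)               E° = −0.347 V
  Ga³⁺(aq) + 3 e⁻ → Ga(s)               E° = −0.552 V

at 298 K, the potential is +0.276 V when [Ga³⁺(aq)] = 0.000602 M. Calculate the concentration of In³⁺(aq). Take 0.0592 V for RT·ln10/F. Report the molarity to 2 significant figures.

2.4 M

With In³⁺/In at the cathode and Ga³⁺/Ga at the anode, E°cell = −0.347 − (−0.552) = +0.205 V (n = 3).
Rearranging E = E° − (0.0592/n)·log Q gives log Q = 3(+0.205 − (+0.276))/0.0592 = −3.598.
For In³⁺(aq) + Ga(s) → In(s) + Ga³⁺(aq), the reaction quotient is Q = [Ga³⁺(aq)] / [In³⁺(aq)].
Solving for the unknown gives log [In³⁺(aq)] = 0.378, so [In³⁺(aq)] ≈ 2.4 M.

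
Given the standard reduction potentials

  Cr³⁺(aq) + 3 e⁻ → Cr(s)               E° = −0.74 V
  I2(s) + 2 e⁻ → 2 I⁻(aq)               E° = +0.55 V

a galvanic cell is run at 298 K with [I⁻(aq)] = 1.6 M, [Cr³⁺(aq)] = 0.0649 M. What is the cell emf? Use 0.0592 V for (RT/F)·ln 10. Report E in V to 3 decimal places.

+1.301 V

I₂/I⁻ is reduced (cathode, E° = +0.55 V) and Cr³⁺/Cr is oxidized (anode).
The standard potential is +0.55 − (−0.74) = +1.29 V and the balanced reaction transfers n = 6 electrons.
Balancing gives 3 I2(s) + 2 Cr(s) → 6 I⁻(aq) + 2 Cr³⁺(aq); hence Q = [I⁻(aq)]^6·[Cr³⁺(aq)]^2 = 0.0707 (log Q = −1.151).
By the Nernst equation, E = +1.29 − (0.0592/6)·(−1.151) = +1.301 V.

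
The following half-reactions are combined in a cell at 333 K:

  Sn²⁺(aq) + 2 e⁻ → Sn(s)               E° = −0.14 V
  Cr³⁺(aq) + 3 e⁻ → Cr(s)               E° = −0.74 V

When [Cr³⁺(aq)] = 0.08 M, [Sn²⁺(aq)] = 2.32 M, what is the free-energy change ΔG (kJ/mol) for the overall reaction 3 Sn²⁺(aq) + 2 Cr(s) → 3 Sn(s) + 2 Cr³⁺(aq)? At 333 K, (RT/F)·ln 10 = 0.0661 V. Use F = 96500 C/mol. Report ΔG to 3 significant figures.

−368 kJ/mol

With Sn²⁺/Sn reduced at the cathode, E°cell = −0.14 − (−0.74) = +0.60 V and n = 6.
Q = [Cr³⁺(aq)]^2 / [Sn²⁺(aq)]^3 = 0.000513, so log Q = −3.290 and E = +0.60 − (0.0661/6)(−3.290) = +0.6362 V.
Finally ΔG = −nFE = −(6)(96500 C/mol)(+0.6362 V) = −368 kJ/mol.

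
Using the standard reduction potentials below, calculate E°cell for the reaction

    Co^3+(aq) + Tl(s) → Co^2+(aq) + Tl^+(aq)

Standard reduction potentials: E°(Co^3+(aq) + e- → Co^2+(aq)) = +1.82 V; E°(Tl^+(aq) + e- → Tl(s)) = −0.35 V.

+2.17 V

Co^3+(aq) gains electrons, so the Co³⁺/Co²⁺ couple is the cathode; the Tl⁺/Tl couple is the anode.
E°cell = E°(cathode) − E°(anode) = +1.82 − (−0.35) = +2.17 V.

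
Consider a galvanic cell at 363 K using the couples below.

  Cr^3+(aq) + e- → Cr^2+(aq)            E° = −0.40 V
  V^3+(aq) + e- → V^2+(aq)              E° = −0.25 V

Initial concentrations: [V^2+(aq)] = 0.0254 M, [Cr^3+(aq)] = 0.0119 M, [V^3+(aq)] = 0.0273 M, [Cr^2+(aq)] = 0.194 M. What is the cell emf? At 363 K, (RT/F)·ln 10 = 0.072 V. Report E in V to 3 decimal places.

+0.240 V

The V³⁺/V²⁺ couple has the more positive E°, so it is the cathode; Cr³⁺/Cr²⁺ is the anode.
E°cell = −0.25 − (−0.40) = +0.15 V, with n = 1 electron transferred.
For the overall reaction V^3+(aq) + Cr^2+(aq) → V^2+(aq) + Cr^3+(aq), Q = ([V^2+(aq)]·[Cr^3+(aq)]) / ([V^3+(aq)]·[Cr^2+(aq)]) = 0.0571, giving log Q = −1.244.
Applying E = E° − (RT ln10/nF)·log Q gives +0.15 − (0.072/1)(−1.244) = +0.240 V.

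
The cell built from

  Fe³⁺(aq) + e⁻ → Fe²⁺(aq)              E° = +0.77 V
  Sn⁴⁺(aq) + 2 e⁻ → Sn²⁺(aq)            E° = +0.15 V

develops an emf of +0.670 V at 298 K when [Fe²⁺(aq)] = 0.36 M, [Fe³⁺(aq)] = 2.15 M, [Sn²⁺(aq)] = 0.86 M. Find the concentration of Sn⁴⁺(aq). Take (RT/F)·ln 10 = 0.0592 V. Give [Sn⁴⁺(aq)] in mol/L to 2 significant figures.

With Fe³⁺/Fe²⁺ at the cathode and Sn⁴⁺/Sn²⁺ at the anode, E°cell = +0.77 − (+0.15) = +0.62 V (n = 2).
Rearranging E = E° − (0.0592/n)·log Q gives log Q = 2(+0.62 − (+0.670))/0.0592 = −1.689.
For 2 Fe³⁺(aq) + Sn²⁺(aq) → 2 Fe²⁺(aq) + Sn⁴⁺(aq), the reaction quotient is Q = ([Fe²⁺(aq)]^2·[Sn⁴⁺(aq)]) / ([Fe³⁺(aq)]^2·[Sn²⁺(aq)]).
Solving for the unknown gives log [Sn⁴⁺(aq)] = −0.202, so [Sn⁴⁺(aq)] ≈ 0.63 M.

0.63 M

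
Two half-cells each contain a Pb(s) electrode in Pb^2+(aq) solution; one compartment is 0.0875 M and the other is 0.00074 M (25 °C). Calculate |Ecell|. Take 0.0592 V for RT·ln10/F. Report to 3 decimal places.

For a concentration cell E°cell = 0, since both electrodes use the same couple.
The compartment with the higher Pb^2+(aq) concentration (0.0875 M) acts as the cathode; ions are reduced there and produced at the dilute (0.00074 M) anode.
With n = 2, Ecell = −(0.0592/2)·log([dilute]/[conc]) = −(0.0592/2)·log(0.00074/0.0875) = +0.061 V.

0.061 V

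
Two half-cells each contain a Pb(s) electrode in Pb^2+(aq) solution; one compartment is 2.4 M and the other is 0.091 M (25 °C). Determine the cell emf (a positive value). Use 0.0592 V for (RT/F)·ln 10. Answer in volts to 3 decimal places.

For a concentration cell E°cell = 0, since both electrodes use the same couple.
The compartment with the higher Pb^2+(aq) concentration (2.4 M) acts as the cathode; ions are reduced there and produced at the dilute (0.091 M) anode.
With n = 2, Ecell = −(0.0592/2)·log([dilute]/[conc]) = −(0.0592/2)·log(0.091/2.4) = +0.042 V.

0.042 V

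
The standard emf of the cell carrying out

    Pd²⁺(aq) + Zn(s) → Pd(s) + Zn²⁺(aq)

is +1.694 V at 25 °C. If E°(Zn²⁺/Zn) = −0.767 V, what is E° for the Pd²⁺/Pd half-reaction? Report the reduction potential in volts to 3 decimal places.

+0.927 V

In the reaction as written the Pd²⁺/Pd couple is reduced (cathode) and Zn²⁺/Zn is oxidized (anode), so E°cell = E°(Pd²⁺/Pd) − E°(Zn²⁺/Zn).
E°(Pd²⁺/Pd) = E°cell + E°(anode) = +1.694 + (−0.767) = +0.927 V.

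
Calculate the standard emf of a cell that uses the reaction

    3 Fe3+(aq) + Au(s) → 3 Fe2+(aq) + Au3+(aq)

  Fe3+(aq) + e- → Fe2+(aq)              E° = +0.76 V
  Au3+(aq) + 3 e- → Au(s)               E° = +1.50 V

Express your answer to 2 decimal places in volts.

In the reaction as written, Fe3+(aq) is reduced (cathode) and Au3+(aq) is produced by oxidation at the anode.
E°cell = E°(cathode) − E°(anode) = +0.76 − (+1.50) = −0.74 V.
The negative E°cell means the reaction is non-spontaneous in the direction written.

−0.74 V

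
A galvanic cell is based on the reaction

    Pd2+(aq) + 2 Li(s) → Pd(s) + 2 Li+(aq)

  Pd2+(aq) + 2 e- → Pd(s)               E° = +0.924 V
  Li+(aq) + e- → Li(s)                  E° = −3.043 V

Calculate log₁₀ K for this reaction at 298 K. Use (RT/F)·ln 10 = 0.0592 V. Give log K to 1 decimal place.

log K = 134.0

The Pd²⁺/Pd couple is reduced (cathode); E°cell = +0.924 − (−3.043) = +3.967 V with n = 2.
At equilibrium E = 0, so log K = nE°cell / 0.0592 = (2)(+3.967) / 0.0592 = 134.0.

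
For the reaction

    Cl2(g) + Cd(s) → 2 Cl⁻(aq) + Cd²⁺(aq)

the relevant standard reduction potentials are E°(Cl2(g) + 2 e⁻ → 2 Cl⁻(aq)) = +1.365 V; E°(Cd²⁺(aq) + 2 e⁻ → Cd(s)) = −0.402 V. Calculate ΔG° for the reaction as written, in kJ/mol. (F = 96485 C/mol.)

−341 kJ/mol

In the reaction as written Cl2(g) is reduced, so the Cl₂/Cl⁻ couple is the cathode and Cd²⁺/Cd is the anode.
E°cell = +1.365 − (−0.402) = +1.767 V; balancing electrons gives n = 2.
ΔG° = −nFE°cell = −(2)(96485)(+1.767) J/mol = −341 kJ/mol.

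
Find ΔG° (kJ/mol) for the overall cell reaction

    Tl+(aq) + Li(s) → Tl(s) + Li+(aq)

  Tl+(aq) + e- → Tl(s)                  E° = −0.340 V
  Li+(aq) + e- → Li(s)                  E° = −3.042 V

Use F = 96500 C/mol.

In the reaction as written Tl+(aq) is reduced, so the Tl⁺/Tl couple is the cathode and Li⁺/Li is the anode.
E°cell = −0.340 − (−3.042) = +2.702 V; balancing electrons gives n = 1.
ΔG° = −nFE°cell = −(1)(96500)(+2.702) J/mol = −261 kJ/mol.

−261 kJ/mol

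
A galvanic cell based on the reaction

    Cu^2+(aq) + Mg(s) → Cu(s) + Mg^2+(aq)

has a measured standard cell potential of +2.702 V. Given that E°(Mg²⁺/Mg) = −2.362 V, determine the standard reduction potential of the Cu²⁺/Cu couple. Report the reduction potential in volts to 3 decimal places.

In the reaction as written the Cu²⁺/Cu couple is reduced (cathode) and Mg²⁺/Mg is oxidized (anode), so E°cell = E°(Cu²⁺/Cu) − E°(Mg²⁺/Mg).
E°(Cu²⁺/Cu) = E°cell + E°(anode) = +2.702 + (−2.362) = +0.340 V.

+0.340 V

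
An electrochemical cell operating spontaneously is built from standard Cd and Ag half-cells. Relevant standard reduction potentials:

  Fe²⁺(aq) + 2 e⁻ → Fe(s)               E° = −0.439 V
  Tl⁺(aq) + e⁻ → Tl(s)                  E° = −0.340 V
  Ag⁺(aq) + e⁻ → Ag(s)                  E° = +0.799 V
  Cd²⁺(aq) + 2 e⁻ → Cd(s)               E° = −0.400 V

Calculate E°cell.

+1.199 V

The Ag⁺/Ag couple has the higher E°, so Ag ion is reduced (cathode) and Cd is oxidized (anode).
E°cell = E°(cathode) − E°(anode) = +0.799 − (−0.400) = +1.199 V.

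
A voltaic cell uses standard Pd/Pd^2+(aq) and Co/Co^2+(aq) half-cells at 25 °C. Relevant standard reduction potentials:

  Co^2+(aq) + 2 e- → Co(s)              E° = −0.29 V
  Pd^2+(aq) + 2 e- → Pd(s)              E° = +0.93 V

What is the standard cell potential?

The Pd²⁺/Pd couple has the higher E°, so Pd ion is reduced (cathode) and Co is oxidized (anode).
E°cell = E°(cathode) − E°(anode) = +0.93 − (−0.29) = +1.22 V.

+1.22 V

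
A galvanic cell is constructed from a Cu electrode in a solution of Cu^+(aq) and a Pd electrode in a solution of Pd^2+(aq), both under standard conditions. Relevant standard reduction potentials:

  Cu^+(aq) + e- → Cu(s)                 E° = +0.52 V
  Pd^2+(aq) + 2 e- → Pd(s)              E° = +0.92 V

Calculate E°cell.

+0.40 V

Of the two couples in this cell, the one with the more positive reduction potential is reduced at the cathode: here that is Pd²⁺/Pd (+0.92 V); Cu⁺/Cu (+0.52 V) is the anode.
E°cell = E°(cathode) − E°(anode) = +0.92 − (+0.52) = +0.40 V.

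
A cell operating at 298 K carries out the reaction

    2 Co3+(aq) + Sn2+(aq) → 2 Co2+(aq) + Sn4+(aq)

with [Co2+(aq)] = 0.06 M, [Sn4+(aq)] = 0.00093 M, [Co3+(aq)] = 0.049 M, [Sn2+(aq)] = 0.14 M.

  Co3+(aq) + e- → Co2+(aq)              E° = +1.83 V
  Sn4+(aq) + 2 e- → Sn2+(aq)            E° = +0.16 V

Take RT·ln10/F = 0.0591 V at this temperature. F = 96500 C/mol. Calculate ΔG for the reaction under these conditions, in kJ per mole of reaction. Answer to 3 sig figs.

E°cell = +1.83 − (+0.16) = +1.67 V; the balanced reaction transfers n = 2 electrons.
The reaction quotient is ([Co2+(aq)]^2·[Sn4+(aq)]) / ([Co3+(aq)]^2·[Sn2+(aq)]) = 0.00996; by Nernst, E = +1.67 − (0.0591/2)(−2.002) = +1.7292 V.
ΔG = −nFE = −(2)(96500)(+1.7292) J/mol = −334 kJ/mol.

−334 kJ/mol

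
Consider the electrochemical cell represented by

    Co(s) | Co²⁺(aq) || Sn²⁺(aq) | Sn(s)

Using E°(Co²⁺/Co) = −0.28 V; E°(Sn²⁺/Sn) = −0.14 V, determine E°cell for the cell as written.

By convention the left-hand electrode in cell notation is the anode (oxidation) and the right-hand electrode is the cathode (reduction).
E°cell = E°(right) − E°(left) = −0.14 − (−0.28) = +0.14 V.

+0.14 V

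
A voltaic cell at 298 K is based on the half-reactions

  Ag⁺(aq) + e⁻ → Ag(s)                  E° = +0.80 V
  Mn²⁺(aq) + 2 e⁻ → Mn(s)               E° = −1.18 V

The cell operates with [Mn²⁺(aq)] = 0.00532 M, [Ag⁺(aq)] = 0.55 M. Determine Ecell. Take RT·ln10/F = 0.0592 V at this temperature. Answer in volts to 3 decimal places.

+2.032 V

Ag⁺/Ag is reduced (cathode, E° = +0.80 V) and Mn²⁺/Mn is oxidized (anode).
E°cell = E°cat − E°an = +0.80 − (−1.18) = +1.98 V; n = 2.
Balancing gives 2 Ag⁺(aq) + Mn(s) → 2 Ag(s) + Mn²⁺(aq); hence Q = [Mn²⁺(aq)] / [Ag⁺(aq)]^2 = 0.0176 (log Q = −1.755).
By the Nernst equation, E = +1.98 − (0.0592/2)·(−1.755) = +2.032 V.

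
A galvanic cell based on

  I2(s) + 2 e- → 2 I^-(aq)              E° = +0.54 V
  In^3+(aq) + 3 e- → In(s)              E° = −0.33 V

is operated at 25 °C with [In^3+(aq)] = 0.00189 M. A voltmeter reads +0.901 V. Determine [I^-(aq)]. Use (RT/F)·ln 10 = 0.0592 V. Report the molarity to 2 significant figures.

I₂/I⁻ is the cathode (higher E°); E°cell = +0.54 − (−0.33) = +0.87 V with n = 6.
From the Nernst equation, log Q = n(E° − E)/0.0592 = 6·(+0.87 − (+0.901))/0.0592 = −3.142.
For 3 I2(s) + 2 In(s) → 6 I^-(aq) + 2 In^3+(aq), the reaction quotient is Q = [I^-(aq)]^6·[In^3+(aq)]^2.
Solving for the unknown gives log [I^-(aq)] = 0.384, so [I^-(aq)] ≈ 2.4 M.

2.4 M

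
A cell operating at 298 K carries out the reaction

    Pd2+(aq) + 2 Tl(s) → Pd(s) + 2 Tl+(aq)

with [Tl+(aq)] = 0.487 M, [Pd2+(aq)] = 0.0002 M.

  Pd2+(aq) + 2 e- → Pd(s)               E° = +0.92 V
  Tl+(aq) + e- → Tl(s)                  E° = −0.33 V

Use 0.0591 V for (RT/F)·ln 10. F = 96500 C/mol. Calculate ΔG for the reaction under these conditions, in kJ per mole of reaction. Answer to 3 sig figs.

With Pd²⁺/Pd reduced at the cathode, E°cell = +0.92 − (−0.33) = +1.25 V and n = 2.
Q = [Tl+(aq)]^2 / [Pd2+(aq)] = 1.19×10^3, so log Q = 3.074 and E = +1.25 − (0.0591/2)(3.074) = +1.1592 V.
Then ΔG = −nFE = −2 × 96500 × +1.1592 J/mol = −224 kJ/mol.

−224 kJ/mol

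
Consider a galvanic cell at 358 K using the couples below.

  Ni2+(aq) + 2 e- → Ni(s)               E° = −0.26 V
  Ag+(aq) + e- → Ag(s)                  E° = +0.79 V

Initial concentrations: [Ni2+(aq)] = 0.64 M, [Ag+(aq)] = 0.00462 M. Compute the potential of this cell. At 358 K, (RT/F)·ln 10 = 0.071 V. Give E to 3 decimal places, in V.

Ag⁺/Ag is reduced (cathode, E° = +0.79 V) and Ni²⁺/Ni is oxidized (anode).
E°cell = +0.79 − (−0.26) = +1.05 V, with n = 2 electrons transferred.
Balancing gives 2 Ag+(aq) + Ni(s) → 2 Ag(s) + Ni2+(aq); hence Q = [Ni2+(aq)] / [Ag+(aq)]^2 = 3×10^4 (log Q = 4.477).
Applying E = E° − (RT ln10/nF)·log Q gives +1.05 − (0.071/2)(4.477) = +0.891 V.

+0.891 V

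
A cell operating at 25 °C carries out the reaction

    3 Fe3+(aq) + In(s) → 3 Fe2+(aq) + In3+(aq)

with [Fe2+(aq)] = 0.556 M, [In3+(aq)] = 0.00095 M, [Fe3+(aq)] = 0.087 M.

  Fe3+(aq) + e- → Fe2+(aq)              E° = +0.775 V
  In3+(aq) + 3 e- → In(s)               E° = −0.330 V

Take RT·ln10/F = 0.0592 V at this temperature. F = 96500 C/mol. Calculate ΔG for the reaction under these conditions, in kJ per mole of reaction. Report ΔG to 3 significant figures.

The standard cell potential is +0.775 − (−0.330) = +1.105 V, with n = 3 electrons in the balanced equation.
The reaction quotient is ([Fe2+(aq)]^3·[In3+(aq)]) / [Fe3+(aq)]^3 = 0.248; by Nernst, E = +1.105 − (0.0592/3)(−0.606) = +1.1170 V.
ΔG = −nFE = −(3)(96500)(+1.1170) J/mol = −323 kJ/mol.

−323 kJ/mol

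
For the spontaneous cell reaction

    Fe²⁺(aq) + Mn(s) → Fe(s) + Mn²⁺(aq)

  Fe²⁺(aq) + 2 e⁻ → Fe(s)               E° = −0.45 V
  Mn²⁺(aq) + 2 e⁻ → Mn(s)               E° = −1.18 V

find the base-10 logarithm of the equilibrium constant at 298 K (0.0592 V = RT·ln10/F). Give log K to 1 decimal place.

The Fe²⁺/Fe couple is reduced (cathode); E°cell = −0.45 − (−1.18) = +0.73 V with n = 2.
At equilibrium E = 0, so log K = nE°cell / 0.0592 = (2)(+0.73) / 0.0592 = 24.7.

log K = 24.7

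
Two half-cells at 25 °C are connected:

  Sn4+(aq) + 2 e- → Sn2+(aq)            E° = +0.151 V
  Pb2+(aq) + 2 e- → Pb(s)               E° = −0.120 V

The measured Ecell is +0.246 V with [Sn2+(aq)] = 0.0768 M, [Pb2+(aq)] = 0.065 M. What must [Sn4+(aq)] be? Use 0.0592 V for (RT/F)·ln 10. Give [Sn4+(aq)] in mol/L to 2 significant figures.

0.00071 M

With Sn⁴⁺/Sn²⁺ at the cathode and Pb²⁺/Pb at the anode, E°cell = +0.151 − (−0.120) = +0.271 V (n = 2).
From the Nernst equation, log Q = n(E° − E)/0.0592 = 2·(+0.271 − (+0.246))/0.0592 = 0.845.
The balanced reaction is Sn4+(aq) + Pb(s) → Sn2+(aq) + Pb2+(aq), so Q = ([Sn2+(aq)]·[Pb2+(aq)]) / [Sn4+(aq)].
Isolating [Sn4+(aq)] in Q = 10^{0.845} yields log [Sn4+(aq)] = −3.147, i.e. 0.00071 M.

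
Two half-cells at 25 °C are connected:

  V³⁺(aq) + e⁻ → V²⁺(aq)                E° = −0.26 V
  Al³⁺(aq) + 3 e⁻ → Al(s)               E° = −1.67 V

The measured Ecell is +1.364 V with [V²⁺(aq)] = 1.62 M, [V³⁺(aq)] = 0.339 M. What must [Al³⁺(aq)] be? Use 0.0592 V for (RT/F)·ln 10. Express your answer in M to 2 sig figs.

2.0 M

V³⁺/V²⁺ is the cathode (higher E°); E°cell = −0.26 − (−1.67) = +1.41 V with n = 3.
From the Nernst equation, log Q = n(E° − E)/0.0592 = 3·(+1.41 − (+1.364))/0.0592 = 2.331.
The balanced reaction is 3 V³⁺(aq) + Al(s) → 3 V²⁺(aq) + Al³⁺(aq), so Q = ([V²⁺(aq)]^3·[Al³⁺(aq)]) / [V³⁺(aq)]^3.
Substituting the known concentrations and solving, log [Al³⁺(aq)] = 0.293 and [Al³⁺(aq)] = 2.0 M.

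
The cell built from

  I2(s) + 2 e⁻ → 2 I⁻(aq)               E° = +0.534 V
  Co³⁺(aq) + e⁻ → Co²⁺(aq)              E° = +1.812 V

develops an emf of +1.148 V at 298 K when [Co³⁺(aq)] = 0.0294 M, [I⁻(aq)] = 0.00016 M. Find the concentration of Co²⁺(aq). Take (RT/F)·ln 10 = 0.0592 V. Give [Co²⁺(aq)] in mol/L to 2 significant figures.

Co³⁺/Co²⁺ is the cathode (higher E°); E°cell = +1.812 − (+0.534) = +1.278 V with n = 2.
From the Nernst equation, log Q = n(E° − E)/0.0592 = 2·(+1.278 − (+1.148))/0.0592 = 4.392.
For 2 Co³⁺(aq) + 2 I⁻(aq) → 2 Co²⁺(aq) + I2(s), the reaction quotient is Q = [Co²⁺(aq)]^2 / ([Co³⁺(aq)]^2·[I⁻(aq)]^2).
Substituting the known concentrations and solving, log [Co²⁺(aq)] = −3.132 and [Co²⁺(aq)] = 0.00074 M.

0.00074 M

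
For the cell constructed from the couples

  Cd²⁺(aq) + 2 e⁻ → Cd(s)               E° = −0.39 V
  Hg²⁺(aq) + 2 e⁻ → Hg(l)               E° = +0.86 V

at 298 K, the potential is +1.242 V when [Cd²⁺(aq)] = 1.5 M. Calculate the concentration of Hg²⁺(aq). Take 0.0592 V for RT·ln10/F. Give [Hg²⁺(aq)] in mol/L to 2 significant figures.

With Hg²⁺/Hg at the cathode and Cd²⁺/Cd at the anode, E°cell = +0.86 − (−0.39) = +1.25 V (n = 2).
From the Nernst equation, log Q = n(E° − E)/0.0592 = 2·(+1.25 − (+1.242))/0.0592 = 0.270.
For Hg²⁺(aq) + Cd(s) → Hg(l) + Cd²⁺(aq), the reaction quotient is Q = [Cd²⁺(aq)] / [Hg²⁺(aq)].
Isolating [Hg²⁺(aq)] in Q = 10^{0.270} yields log [Hg²⁺(aq)] = −0.094, i.e. 0.81 M.

0.81 M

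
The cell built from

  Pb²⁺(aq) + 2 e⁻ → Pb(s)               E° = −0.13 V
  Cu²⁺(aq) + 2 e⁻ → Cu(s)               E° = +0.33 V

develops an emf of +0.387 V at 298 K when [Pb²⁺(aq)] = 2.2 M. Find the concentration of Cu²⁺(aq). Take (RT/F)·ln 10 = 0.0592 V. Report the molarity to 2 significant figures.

Cu²⁺/Cu is the cathode (higher E°); E°cell = +0.33 − (−0.13) = +0.46 V with n = 2.
Since E = E° − (0.0592/n)·log Q, log Q = n(E° − E)/0.0592 = 2.466.
For Cu²⁺(aq) + Pb(s) → Cu(s) + Pb²⁺(aq), the reaction quotient is Q = [Pb²⁺(aq)] / [Cu²⁺(aq)].
Solving for the unknown gives log [Cu²⁺(aq)] = −2.124, so [Cu²⁺(aq)] ≈ 0.0075 M.

0.0075 M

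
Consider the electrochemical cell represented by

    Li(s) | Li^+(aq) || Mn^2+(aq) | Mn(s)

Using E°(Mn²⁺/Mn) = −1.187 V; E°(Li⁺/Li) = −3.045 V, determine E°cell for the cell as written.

By convention the left-hand electrode in cell notation is the anode (oxidation) and the right-hand electrode is the cathode (reduction).
E°cell = E°(right) − E°(left) = −1.187 − (−3.045) = +1.858 V.

+1.858 V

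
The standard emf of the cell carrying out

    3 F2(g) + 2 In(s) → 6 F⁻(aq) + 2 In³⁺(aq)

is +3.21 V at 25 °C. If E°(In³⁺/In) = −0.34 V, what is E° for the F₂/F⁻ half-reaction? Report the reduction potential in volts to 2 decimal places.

In the reaction as written the F₂/F⁻ couple is reduced (cathode) and In³⁺/In is oxidized (anode), so E°cell = E°(F₂/F⁻) − E°(In³⁺/In).
E°(F₂/F⁻) = E°cell + E°(anode) = +3.21 + (−0.34) = +2.87 V.

+2.87 V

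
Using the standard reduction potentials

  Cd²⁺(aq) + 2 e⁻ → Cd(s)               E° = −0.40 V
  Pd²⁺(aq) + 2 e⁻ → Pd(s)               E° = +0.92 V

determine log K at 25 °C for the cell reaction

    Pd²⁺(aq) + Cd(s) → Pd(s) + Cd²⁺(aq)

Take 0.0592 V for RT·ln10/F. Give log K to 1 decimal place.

The Pd²⁺/Pd couple is reduced (cathode); E°cell = +0.92 − (−0.40) = +1.32 V with n = 2.
At equilibrium E = 0, so log K = nE°cell / 0.0592 = (2)(+1.32) / 0.0592 = 44.6.

log K = 44.6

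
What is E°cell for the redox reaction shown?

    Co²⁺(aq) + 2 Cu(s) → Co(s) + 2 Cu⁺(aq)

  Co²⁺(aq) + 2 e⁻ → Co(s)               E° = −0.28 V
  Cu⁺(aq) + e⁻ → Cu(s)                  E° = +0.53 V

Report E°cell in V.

−0.81 V

Co²⁺(aq) gains electrons, so the Co²⁺/Co couple is the cathode; the Cu⁺/Cu couple is the anode.
E°cell = E°(cathode) − E°(anode) = −0.28 − (+0.53) = −0.81 V.
The negative E°cell means the reaction is non-spontaneous in the direction written.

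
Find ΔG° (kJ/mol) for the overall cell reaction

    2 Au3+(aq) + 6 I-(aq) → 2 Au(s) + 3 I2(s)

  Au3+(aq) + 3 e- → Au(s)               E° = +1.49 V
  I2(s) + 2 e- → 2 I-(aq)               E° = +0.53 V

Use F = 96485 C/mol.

In the reaction as written Au3+(aq) is reduced, so the Au³⁺/Au couple is the cathode and I₂/I⁻ is the anode.
E°cell = +1.49 − (+0.53) = +0.96 V; balancing electrons gives n = 6.
ΔG° = −nFE°cell = −(6)(96485)(+0.96) J/mol = −556 kJ/mol.

−556 kJ/mol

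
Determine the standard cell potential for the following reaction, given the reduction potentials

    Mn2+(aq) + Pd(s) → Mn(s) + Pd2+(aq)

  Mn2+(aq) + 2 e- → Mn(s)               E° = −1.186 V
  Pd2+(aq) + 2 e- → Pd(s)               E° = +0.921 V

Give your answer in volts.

In the reaction as written, Mn2+(aq) is reduced (cathode) and Pd2+(aq) is produced by oxidation at the anode.
E°cell = E°(cathode) − E°(anode) = −1.186 − (+0.921) = −2.107 V.

−2.107 V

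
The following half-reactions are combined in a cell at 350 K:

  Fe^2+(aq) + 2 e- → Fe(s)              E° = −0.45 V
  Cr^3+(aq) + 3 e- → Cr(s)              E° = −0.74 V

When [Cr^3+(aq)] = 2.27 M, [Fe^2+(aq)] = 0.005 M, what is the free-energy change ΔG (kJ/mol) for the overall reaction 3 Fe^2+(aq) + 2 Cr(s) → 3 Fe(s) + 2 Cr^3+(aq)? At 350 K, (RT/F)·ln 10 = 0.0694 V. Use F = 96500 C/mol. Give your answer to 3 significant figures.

With Fe²⁺/Fe reduced at the cathode, E°cell = −0.45 − (−0.74) = +0.29 V and n = 6.
The reaction quotient is [Cr^3+(aq)]^2 / [Fe^2+(aq)]^3 = 4.12×10^7; by Nernst, E = +0.29 − (0.0694/6)(7.615) = +0.2019 V.
ΔG = −nFE = −(6)(96500)(+0.2019) J/mol = −117 kJ/mol.

−117 kJ/mol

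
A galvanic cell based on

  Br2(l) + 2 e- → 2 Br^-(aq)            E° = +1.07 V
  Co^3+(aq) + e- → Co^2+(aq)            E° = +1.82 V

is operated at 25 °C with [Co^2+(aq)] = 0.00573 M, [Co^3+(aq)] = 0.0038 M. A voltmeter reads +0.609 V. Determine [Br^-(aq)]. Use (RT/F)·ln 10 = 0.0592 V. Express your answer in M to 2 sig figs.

Co³⁺/Co²⁺ is the cathode (higher E°); E°cell = +1.82 − (+1.07) = +0.75 V with n = 2.
Since E = E° − (0.0592/n)·log Q, log Q = n(E° − E)/0.0592 = 4.764.
Balancing electrons gives 2 Co^3+(aq) + 2 Br^-(aq) → 2 Co^2+(aq) + Br2(l); thus Q = [Co^2+(aq)]^2 / ([Co^3+(aq)]^2·[Br^-(aq)]^2).
Substituting the known concentrations and solving, log [Br^-(aq)] = −2.204 and [Br^-(aq)] = 0.0063 M.

0.0063 M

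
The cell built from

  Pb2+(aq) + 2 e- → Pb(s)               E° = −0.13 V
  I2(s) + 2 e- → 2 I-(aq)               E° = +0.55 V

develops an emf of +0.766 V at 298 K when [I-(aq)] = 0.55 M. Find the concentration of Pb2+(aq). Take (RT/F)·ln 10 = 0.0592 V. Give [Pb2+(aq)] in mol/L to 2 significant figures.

0.0041 M

With I₂/I⁻ at the cathode and Pb²⁺/Pb at the anode, E°cell = +0.55 − (−0.13) = +0.68 V (n = 2).
From the Nernst equation, log Q = n(E° − E)/0.0592 = 2·(+0.68 − (+0.766))/0.0592 = −2.905.
Balancing electrons gives I2(s) + Pb(s) → 2 I-(aq) + Pb2+(aq); thus Q = [I-(aq)]^2·[Pb2+(aq)].
Solving for the unknown gives log [Pb2+(aq)] = −2.386, so [Pb2+(aq)] ≈ 0.0041 M.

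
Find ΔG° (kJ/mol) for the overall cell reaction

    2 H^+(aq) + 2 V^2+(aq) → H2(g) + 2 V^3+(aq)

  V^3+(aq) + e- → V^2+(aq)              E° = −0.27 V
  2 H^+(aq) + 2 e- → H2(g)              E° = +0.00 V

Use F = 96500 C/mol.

−52.1 kJ/mol

In the reaction as written H^+(aq) is reduced, so the 2H⁺/H₂ couple is the cathode and V³⁺/V²⁺ is the anode.
E°cell = +0.00 − (−0.27) = +0.27 V; balancing electrons gives n = 2.
ΔG° = −nFE°cell = −(2)(96500)(+0.27) J/mol = −52.1 kJ/mol.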